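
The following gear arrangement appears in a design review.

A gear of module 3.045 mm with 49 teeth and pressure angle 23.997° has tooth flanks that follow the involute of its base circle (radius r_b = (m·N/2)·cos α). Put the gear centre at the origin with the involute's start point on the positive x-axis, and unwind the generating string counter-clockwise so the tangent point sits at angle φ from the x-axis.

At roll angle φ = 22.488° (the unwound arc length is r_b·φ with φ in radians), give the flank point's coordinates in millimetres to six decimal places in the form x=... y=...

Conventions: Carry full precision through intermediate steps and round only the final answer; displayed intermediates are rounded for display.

x=73.203443 y=1.352546

single-mesh involute tooth geometry (49T wheel at module 3.045)
pitch radius r_p = m·N/2 = 3.045·49/2 = 74.602500
base radius r_b = r_p·cos α = 74.602500·cos 23.997° = 68.154364
roll angle φ = 22.488° = 0.39248964 rad
x = r_b·(cos φ + φ·sin φ) = 73.203443
y = r_b·(sin φ − φ·cos φ) = 1.352546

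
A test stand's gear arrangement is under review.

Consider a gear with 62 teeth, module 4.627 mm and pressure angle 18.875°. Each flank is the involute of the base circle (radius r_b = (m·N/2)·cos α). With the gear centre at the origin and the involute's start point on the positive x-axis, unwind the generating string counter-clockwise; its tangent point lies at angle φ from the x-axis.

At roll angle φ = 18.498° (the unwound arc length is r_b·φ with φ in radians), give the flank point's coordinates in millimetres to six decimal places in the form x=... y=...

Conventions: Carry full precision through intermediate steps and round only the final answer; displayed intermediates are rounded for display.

single-mesh involute tooth geometry (62T wheel at module 4.627)
pitch radius r_p = m·N/2 = 4.627·62/2 = 143.437000
base radius r_b = r_p·cos α = 143.437000·cos 18.875° = 135.723905
roll angle φ = 18.498° = 0.32285101 rad
x = r_b·(cos φ + φ·sin φ) = 142.614088
y = r_b·(sin φ − φ·cos φ) = 1.506635

x=142.614088 y=1.506635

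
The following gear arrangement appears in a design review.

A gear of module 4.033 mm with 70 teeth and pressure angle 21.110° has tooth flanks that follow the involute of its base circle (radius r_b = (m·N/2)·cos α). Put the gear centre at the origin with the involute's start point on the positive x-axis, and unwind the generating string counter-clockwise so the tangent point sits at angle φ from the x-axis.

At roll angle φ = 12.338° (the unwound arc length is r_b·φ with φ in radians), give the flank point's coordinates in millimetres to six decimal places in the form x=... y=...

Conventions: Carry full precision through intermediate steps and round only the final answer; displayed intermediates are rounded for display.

recognized (one wheel, involute flank): single-mesh tooth geometry, m = 4.033, N = 70
pitch radius r_p = m·N/2 = 4.033·70/2 = 141.155000
base radius r_b = r_p·cos α = 141.155000·cos 21.110° = 131.682185
roll angle φ = 12.338° = 0.21533872 rad
x = r_b·(cos φ + φ·sin φ) = 134.699985
y = r_b·(sin φ − φ·cos φ) = 0.436272

x=134.699985 y=0.436272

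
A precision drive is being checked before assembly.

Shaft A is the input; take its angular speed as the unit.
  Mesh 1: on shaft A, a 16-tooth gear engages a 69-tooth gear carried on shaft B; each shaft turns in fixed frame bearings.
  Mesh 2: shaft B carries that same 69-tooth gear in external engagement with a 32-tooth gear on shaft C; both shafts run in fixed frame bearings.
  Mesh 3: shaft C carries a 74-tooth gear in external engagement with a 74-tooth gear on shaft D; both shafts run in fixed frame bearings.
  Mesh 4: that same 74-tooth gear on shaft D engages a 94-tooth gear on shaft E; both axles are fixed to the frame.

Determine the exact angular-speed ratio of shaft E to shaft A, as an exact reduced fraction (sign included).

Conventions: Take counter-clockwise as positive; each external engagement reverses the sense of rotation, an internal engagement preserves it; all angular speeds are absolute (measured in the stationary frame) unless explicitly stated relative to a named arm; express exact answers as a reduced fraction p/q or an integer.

37/94

class = fixed-axis compound train [4 meshes; 4 ratios multiply, 4 sense flips]
mesh 1 [16T→69T]: running ratio 16/69, sense −
mesh 2 [69T→32T]: running ratio 1/2, sense +
mesh 3 [74T→74T]: running ratio 1/2, sense −
mesh 4 [74T→94T]: running ratio 37/94, sense +
ω_out/ω_in = 37/94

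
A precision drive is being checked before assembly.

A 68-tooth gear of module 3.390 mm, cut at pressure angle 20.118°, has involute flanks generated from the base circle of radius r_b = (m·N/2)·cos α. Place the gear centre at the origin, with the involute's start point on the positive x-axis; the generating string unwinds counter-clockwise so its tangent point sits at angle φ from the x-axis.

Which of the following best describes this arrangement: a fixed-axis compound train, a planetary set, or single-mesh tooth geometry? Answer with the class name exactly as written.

recognized (one wheel, involute flank): single-mesh tooth geometry, m = 3.390, N = 68
classification: single-mesh tooth geometry

single-mesh tooth geometry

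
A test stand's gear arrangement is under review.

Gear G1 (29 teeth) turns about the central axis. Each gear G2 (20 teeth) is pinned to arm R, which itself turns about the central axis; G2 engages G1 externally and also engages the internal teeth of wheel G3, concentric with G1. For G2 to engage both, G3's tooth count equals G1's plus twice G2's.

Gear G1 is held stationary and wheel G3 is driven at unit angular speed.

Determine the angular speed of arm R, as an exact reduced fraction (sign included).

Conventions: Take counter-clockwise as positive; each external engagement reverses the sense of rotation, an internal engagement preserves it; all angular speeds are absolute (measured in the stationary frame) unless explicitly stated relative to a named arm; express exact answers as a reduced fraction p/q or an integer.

69/98

class = planetary set [G3 = 29+2·20 = 69; Willis about the carrier]
ring teeth: 29 + 2·20 = 69
29(ω_sun−ω_arm) = −69(ω_ring−ω_arm),  ω_sun = 0, ω_ring = 1
29(0−ω_arm) = −69(1−ω_arm)  ⇒  98·ω_arm = 69  ⇒  ω_arm = 69/98
exact speed ratio = 69/98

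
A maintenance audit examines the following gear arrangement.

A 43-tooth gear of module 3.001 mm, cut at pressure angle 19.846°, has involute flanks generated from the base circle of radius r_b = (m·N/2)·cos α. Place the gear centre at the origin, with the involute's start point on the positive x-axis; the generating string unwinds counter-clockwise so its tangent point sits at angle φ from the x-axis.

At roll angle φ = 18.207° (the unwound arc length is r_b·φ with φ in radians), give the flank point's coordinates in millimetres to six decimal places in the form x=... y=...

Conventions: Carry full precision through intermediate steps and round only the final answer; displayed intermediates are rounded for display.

recognized (one wheel, involute flank): single-mesh tooth geometry, m = 3.001, N = 43
pitch radius r_p = m·N/2 = 3.001·43/2 = 64.521500
base radius r_b = r_p·cos α = 64.521500·cos 19.846° = 60.689472
roll angle φ = 18.207° = 0.31777210 rad
x = r_b·(cos φ + φ·sin φ) = 63.676734
y = r_b·(sin φ − φ·cos φ) = 0.642610

x=63.676734 y=0.642610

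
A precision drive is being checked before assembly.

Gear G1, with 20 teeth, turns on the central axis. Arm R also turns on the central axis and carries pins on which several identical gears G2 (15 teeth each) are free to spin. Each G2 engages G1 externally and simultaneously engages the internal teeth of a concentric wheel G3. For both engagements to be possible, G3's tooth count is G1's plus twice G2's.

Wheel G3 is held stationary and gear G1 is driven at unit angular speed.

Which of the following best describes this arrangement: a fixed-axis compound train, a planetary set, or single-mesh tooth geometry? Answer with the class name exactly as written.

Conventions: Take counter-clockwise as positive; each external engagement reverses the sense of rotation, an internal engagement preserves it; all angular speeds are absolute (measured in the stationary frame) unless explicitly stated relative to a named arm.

recognized (axles ride arm R): planetary set, 20/15/50 teeth
classification: planetary set

planetary set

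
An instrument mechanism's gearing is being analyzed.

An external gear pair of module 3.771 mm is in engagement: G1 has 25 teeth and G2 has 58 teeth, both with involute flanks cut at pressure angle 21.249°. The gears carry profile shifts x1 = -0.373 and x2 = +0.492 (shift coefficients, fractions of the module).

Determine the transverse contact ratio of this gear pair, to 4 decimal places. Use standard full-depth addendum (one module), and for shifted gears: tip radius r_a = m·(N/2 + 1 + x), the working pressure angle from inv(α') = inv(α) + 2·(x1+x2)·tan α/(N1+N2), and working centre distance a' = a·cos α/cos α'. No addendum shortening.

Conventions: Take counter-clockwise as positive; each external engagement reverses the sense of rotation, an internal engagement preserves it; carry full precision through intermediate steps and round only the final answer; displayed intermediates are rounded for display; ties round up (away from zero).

1.6397

single-mesh involute tooth geometry (25T engaging 58T at module 3.771)
base radii: r_b1 = 43.932819, r_b2 = 101.924140
tip radii: r_a1 = 49.501917, r_a2 = 114.985332
inv(α') = inv(21.249°) + 2·(-0.373+0.492)·tan α/(25+58) = 0.01910867  ⇒  α' = 21.66258°
a' = a·cos α / cos α' = 156.4965·cos 21.249°/cos 21.66258° = 156.941110
action lengths: √(r_a1²−r_b1²) = 22.811120, √(r_a2²−r_b2²) = 53.226837
base pitch p_b = π·m·cos α = 11.041522
CR = (22.811120 + 53.226837 − 156.941110·sin 21.66258°)/11.041522 = 1.639695
contact ratio ≈ 1.6397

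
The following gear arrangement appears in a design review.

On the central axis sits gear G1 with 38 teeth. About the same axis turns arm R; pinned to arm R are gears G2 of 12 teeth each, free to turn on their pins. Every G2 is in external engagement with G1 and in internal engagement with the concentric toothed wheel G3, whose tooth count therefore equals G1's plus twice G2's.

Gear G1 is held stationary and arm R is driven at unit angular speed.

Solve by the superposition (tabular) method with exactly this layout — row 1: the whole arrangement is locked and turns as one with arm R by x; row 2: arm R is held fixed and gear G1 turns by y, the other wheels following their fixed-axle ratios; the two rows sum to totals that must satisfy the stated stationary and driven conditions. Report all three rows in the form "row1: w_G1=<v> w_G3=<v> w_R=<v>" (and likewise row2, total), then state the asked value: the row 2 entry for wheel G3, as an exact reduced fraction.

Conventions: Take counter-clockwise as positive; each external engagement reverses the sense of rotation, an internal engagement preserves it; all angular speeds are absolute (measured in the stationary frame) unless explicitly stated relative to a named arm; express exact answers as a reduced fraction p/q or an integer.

planetary set (38T centre, 12T on arm, 62T internal) — Willis relation
superposition row 1 [locked train]: every member turns x
row 2: sun turns y, ring = −(38/62)·y, arm 0
boundary: total ω_sun = x + y = 0 and total ω_arm = x = 1  ⇒  y = -1, x = 1
row 2 ring = −(38/62)·(-1) = 19/31
totals (row 1 + row 2): sun 1 + (-1) = 0, ring 1 + 19/31 = 50/31, arm 1 + 0 = 1
asked cell (row2, ring) = 19/31

row1: w_G1=1 w_G3=1 w_R=1
row2: w_G1=-1 w_G3=19/31 w_R=0
total: w_G1=0 w_G3=50/31 w_R=1
asked value: 19/31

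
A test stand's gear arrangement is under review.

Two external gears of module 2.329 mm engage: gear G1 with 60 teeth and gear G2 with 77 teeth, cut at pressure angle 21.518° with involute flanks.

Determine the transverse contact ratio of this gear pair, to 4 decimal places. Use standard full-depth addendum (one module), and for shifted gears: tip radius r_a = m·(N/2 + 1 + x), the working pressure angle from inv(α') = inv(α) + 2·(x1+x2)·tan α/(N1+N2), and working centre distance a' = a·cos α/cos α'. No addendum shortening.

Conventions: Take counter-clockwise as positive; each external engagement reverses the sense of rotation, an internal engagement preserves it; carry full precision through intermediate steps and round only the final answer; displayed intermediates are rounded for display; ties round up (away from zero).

1.7191

class = single-mesh tooth geometry [involute pair 60T × 77T, m = 2.329]
base radii: r_b1 = 65.000227, r_b2 = 83.416959
tip radii: r_a1 = 72.199000, r_a2 = 91.995500
no profile shift: α' = α, a' = a
action lengths: √(r_a1²−r_b1²) = 31.427154, √(r_a2²−r_b2²) = 38.791533
base pitch p_b = π·m·cos α = 6.806808
CR = (31.427154 + 38.791533 − 159.536500·sin 21.51800°)/6.806808 = 1.719122
contact ratio ≈ 1.7191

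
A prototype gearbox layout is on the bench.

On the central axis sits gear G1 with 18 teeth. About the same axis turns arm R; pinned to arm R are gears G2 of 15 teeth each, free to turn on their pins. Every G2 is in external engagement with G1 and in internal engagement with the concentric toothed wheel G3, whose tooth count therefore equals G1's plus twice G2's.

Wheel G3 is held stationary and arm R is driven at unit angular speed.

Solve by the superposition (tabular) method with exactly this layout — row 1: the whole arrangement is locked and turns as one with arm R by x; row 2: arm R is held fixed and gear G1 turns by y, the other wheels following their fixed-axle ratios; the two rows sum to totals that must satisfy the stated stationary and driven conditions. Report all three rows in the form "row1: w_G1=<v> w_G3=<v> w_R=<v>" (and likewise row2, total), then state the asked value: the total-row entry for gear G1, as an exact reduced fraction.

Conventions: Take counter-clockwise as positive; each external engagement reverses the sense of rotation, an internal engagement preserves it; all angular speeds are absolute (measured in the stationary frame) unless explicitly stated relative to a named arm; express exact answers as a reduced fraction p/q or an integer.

row1: w_G1=1 w_G3=1 w_R=1
row2: w_G1=8/3 w_G3=-1 w_R=0
total: w_G1=11/3 w_G3=0 w_R=1
asked value: 11/3

recognized (axles ride arm R): planetary set, 18/15/48 teeth
row 1: whole set turns with the arm by x
row 2 (arm held, sun turns y): ω_ring = −(18/48)·y, ω_arm = 0
boundary: total ω_ring = x − (18/48)·y = 0 and total ω_arm = x = 1  ⇒  y = 8/3, x = 1
row 2 ring = −(18/48)·8/3 = -1
totals (row 1 + row 2): sun 1 + 8/3 = 11/3, ring 1 + (-1) = 0, arm 1 + 0 = 1
asked cell (total, sun) = 11/3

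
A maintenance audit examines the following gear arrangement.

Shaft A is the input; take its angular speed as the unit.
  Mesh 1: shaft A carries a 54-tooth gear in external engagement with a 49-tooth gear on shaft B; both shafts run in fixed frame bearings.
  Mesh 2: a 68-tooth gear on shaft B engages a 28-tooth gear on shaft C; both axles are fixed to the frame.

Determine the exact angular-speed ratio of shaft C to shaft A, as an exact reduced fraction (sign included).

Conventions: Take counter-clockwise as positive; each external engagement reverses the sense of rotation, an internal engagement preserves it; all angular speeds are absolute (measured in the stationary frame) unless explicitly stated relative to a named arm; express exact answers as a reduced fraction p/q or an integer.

class = fixed-axis compound train [2 meshes; 2 ratios multiply, 2 sense flips]
mesh 1 [54T→49T]: running ratio 54/49, sense −
mesh 2 [68T→28T]: running ratio 918/343, sense +
ω_out/ω_in = 918/343

918/343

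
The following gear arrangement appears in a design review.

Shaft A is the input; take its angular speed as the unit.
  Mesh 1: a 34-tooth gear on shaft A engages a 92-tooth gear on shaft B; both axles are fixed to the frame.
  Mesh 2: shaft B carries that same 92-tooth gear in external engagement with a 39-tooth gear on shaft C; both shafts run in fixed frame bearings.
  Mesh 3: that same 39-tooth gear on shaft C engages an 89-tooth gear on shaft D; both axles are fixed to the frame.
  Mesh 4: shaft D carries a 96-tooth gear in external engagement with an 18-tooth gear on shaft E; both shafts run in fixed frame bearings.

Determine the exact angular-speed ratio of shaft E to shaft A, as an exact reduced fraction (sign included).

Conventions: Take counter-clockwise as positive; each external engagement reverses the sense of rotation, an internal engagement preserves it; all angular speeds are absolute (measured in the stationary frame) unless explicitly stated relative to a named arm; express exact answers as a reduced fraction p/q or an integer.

544/267

class = fixed-axis compound train [4 meshes; 4 ratios multiply, 4 sense flips]
mesh 1 [34T→92T]: running ratio 17/46, sense −
mesh 2 [92T→39T]: running ratio 34/39, sense +
mesh 3 [39T→89T]: running ratio 34/89, sense −
mesh 4 [96T→18T]: running ratio 544/267, sense +
ω_out/ω_in = 544/267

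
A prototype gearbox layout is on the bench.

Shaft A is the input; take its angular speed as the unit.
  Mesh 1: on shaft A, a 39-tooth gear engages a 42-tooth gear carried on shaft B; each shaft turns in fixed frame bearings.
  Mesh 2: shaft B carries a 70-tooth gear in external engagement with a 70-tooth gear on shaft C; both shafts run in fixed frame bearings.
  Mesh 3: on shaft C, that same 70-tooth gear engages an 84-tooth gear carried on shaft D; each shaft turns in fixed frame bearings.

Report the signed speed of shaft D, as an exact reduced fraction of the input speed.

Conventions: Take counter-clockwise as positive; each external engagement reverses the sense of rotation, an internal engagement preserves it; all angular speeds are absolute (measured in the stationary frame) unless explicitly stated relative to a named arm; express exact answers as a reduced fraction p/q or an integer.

3-mesh fixed-axis compound train (all bearings frame-fixed)
mesh 1 [39T→42T]: |ω|/ω_in = 1×39/42 = 13/14, sense flips to −
mesh 2 [70T→70T]: |ω|/ω_in = (13/14)×70/70 = 13/14, sense flips to +
mesh 3 [70T→84T]: |ω|/ω_in = (13/14)×70/84 = 65/84, sense flips to −
signed output speed (× input speed) = -65/84

-65/84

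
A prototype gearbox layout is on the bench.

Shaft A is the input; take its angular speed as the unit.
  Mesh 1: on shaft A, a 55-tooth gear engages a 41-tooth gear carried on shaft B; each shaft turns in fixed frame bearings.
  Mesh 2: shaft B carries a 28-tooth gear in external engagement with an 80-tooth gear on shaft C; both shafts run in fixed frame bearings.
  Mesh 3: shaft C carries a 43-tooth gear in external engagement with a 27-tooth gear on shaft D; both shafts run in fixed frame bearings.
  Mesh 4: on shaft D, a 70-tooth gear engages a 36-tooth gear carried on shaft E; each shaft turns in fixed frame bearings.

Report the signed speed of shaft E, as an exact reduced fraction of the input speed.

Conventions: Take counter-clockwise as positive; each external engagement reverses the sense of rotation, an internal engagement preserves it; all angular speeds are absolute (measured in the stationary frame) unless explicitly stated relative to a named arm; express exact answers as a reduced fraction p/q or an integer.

115885/79704

4-mesh fixed-axis compound train (all bearings frame-fixed)
mesh 1 [55T→41T]: |ω|/ω_in = 1×55/41 = 55/41, sense flips to −
mesh 2 [28T→80T]: |ω|/ω_in = (55/41)×28/80 = 77/164, sense flips to +
mesh 3 [43T→27T]: |ω|/ω_in = (77/164)×43/27 = 3311/4428, sense flips to −
mesh 4 [70T→36T]: |ω|/ω_in = (3311/4428)×70/36 = 115885/79704, sense flips to +
signed output speed (× input speed) = 115885/79704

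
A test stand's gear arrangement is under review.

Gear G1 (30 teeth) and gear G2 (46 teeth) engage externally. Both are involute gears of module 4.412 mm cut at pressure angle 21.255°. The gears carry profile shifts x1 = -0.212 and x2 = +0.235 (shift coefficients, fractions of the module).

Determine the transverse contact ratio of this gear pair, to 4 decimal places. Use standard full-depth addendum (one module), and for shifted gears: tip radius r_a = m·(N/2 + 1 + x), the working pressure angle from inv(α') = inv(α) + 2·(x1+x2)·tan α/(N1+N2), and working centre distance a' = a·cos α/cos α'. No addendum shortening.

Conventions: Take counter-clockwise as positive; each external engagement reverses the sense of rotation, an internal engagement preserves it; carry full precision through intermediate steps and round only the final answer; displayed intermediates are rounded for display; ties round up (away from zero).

1.6412

topology: single-mesh involute geometry — m = 4.412, 30T/46T pair
base radii: r_b1 = 61.678187, r_b2 = 94.573221
tip radii: r_a1 = 69.656656, r_a2 = 106.924820
inv(α') = inv(21.255°) + 2·(-0.212+0.235)·tan α/(30+46) = 0.01824490  ⇒  α' = 21.34375°
a' = a·cos α / cos α' = 167.6560·cos 21.255°/cos 21.34375° = 167.757274
action lengths: √(r_a1²−r_b1²) = 32.370526, √(r_a2²−r_b2²) = 49.888106
base pitch p_b = π·m·cos α = 12.917849
CR = (32.370526 + 49.888106 − 167.757274·sin 21.34375°)/12.917849 = 1.641239
contact ratio ≈ 1.6412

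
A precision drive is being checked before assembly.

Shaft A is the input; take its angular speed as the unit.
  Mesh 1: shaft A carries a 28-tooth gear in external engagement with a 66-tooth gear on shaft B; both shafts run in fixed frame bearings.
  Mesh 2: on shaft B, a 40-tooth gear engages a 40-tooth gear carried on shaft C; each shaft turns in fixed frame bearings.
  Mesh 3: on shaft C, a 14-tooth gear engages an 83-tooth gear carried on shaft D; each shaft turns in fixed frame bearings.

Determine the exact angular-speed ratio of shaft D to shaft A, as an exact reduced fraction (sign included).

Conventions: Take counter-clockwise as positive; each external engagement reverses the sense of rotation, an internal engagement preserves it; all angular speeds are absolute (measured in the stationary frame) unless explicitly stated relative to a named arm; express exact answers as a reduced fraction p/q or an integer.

class = fixed-axis compound train [3 meshes; 3 ratios multiply, 3 sense flips]
mesh 1 [28T→66T]: running ratio 14/33, sense −
mesh 2 [40T→40T]: running ratio 14/33, sense +
mesh 3 [14T→83T]: running ratio 196/2739, sense −
ω_out/ω_in = -196/2739

-196/2739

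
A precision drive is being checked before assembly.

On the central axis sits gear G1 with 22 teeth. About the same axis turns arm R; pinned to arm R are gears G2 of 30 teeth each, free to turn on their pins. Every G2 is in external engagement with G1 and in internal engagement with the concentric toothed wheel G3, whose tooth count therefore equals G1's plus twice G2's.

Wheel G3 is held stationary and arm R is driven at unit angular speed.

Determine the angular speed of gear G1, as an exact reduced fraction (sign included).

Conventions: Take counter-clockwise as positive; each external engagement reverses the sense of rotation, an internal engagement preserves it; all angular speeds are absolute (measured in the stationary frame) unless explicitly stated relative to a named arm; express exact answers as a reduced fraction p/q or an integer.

topology: planetary set — G1 22T / G2 30T / G3 82T, arm = carrier (Willis)
ring teeth: 22 + 2·30 = 82
22(ω_sun−ω_arm) = −82(ω_ring−ω_arm),  ω_ring = 0, ω_arm = 1
ω_sun = 1 − (82/22)(0−1) = 52/11
exact speed ratio = 52/11

52/11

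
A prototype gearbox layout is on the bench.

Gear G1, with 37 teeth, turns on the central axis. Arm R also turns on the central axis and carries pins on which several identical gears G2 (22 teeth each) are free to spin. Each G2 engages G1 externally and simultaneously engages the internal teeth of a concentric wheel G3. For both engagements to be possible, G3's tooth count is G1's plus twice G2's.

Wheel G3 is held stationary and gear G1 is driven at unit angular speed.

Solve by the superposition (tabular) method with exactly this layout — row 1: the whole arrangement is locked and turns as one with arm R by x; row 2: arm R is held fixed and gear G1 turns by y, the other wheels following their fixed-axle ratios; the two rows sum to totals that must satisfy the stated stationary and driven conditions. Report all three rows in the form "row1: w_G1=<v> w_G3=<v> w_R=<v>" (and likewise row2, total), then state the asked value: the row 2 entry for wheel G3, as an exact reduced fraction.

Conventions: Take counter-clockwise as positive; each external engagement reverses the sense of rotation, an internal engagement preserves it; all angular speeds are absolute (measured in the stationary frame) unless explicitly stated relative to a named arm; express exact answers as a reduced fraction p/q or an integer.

recognized (axles ride arm R): planetary set, 37/22/81 teeth
row 1: whole set turns with the arm by x
row 2: sun turns y, ring = −(37/81)·y, arm 0
boundary: total ω_ring = x − (37/81)·y = 0 and total ω_sun = x + y = 1  ⇒  y = 81/118, x = 37/118
row 2 ring = −(37/81)·81/118 = -37/118
totals (row 1 + row 2): sun 37/118 + 81/118 = 1, ring 37/118 + (-37/118) = 0, arm 37/118 + 0 = 37/118
asked cell (row2, ring) = -37/118

row1: w_G1=37/118 w_G3=37/118 w_R=37/118
row2: w_G1=81/118 w_G3=-37/118 w_R=0
total: w_G1=1 w_G3=0 w_R=37/118
asked value: -37/118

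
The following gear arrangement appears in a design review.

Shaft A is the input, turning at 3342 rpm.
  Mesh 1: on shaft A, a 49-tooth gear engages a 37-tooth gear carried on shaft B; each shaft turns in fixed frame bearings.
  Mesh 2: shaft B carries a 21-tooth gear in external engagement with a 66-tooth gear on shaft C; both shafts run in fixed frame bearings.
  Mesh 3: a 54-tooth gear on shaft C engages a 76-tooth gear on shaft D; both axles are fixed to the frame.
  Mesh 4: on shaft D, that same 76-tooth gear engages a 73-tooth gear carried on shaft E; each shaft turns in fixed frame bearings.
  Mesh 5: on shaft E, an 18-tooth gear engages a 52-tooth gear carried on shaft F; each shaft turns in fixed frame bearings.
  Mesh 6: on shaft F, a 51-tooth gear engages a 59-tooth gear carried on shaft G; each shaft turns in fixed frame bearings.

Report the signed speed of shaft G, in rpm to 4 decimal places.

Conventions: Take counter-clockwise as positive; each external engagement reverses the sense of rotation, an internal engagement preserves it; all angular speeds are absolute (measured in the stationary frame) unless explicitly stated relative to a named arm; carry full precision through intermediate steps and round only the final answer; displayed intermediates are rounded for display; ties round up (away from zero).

topology: fixed-axis compound train — 6 meshes, A→G
mesh 1 [49T→37T]: ω = 3342.0000×49/37 = 4425.8919 rpm, sense flips to −
mesh 2 [21T→66T]: ω = 4425.8919×21/66 = 1408.2383 rpm, sense flips to +
mesh 3 [54T→76T]: ω = 1408.2383×54/76 = 1000.5904 rpm, sense flips to −
mesh 4 [76T→73T]: ω = 1000.5904×76/73 = 1041.7105 rpm, sense flips to +
mesh 5 [18T→52T]: ω = 1041.7105×18/52 = 360.5921 rpm, sense flips to −
mesh 6 [51T→59T]: ω = 360.5921×51/59 = 311.6983 rpm, sense flips to +
signed output speed = +311.6983 rpm

+311.6983 rpm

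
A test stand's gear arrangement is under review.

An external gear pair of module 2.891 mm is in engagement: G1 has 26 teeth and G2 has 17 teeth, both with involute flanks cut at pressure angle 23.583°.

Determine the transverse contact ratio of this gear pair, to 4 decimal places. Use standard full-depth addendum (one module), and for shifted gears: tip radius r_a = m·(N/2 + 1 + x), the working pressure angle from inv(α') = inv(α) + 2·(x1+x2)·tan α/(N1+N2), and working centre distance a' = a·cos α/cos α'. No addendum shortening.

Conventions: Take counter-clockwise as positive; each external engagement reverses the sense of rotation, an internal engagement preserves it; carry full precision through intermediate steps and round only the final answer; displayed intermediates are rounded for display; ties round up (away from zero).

1.4544

recognized (one external pair, fixed centres): single-mesh tooth geometry, m = 2.891, N1 = 26, N2 = 17
base radii: r_b1 = 34.444123, r_b2 = 22.521158
tip radii: r_a1 = 40.474000, r_a2 = 27.464500
no profile shift: α' = α, a' = a
action lengths: √(r_a1²−r_b1²) = 21.254342, √(r_a2²−r_b2²) = 15.719295
base pitch p_b = π·m·cos α = 8.323800
CR = (21.254342 + 15.719295 − 62.156500·sin 23.58300°)/8.323800 = 1.454413
contact ratio ≈ 1.4544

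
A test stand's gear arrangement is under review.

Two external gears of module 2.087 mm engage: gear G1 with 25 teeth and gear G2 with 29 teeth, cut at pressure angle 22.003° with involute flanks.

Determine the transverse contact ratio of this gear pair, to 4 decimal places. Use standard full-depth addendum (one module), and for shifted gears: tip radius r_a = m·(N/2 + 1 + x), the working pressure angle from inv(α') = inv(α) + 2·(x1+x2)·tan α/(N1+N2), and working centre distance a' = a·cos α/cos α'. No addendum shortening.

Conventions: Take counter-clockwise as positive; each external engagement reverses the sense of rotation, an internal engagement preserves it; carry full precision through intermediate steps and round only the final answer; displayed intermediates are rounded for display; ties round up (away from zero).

single-mesh involute tooth geometry (25T engaging 29T at module 2.087)
base radii: r_b1 = 24.187397, r_b2 = 28.057381
tip radii: r_a1 = 28.174500, r_a2 = 32.348500
no profile shift: α' = α, a' = a
action lengths: √(r_a1²−r_b1²) = 14.448954, √(r_a2²−r_b2²) = 16.099964
base pitch p_b = π·m·cos α = 6.078956
CR = (14.448954 + 16.099964 − 56.349000·sin 22.00300°)/6.078956 = 1.552483
contact ratio ≈ 1.5525

1.5525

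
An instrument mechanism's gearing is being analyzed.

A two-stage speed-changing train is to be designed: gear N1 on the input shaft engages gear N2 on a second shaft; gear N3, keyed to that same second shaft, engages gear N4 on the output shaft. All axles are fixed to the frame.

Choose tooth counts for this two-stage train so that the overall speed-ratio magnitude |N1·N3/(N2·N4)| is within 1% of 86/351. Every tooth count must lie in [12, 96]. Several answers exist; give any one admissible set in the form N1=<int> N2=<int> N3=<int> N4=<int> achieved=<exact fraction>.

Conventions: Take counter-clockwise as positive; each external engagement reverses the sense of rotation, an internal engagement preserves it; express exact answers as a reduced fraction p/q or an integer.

N1=12 N2=26 N3=43 N4=81 achieved=86/351

2-stage fixed-axis compound train for ratio 86/351
target = 86/351 in lowest terms: an exact hit needs N1·N3 = k·86 and N2·N4 = k·351 for one integer k, every count in [12, 96]; additionally prefer no 1:1 stage (N1 ≠ N2, N3 ≠ N4)
k = 1…5: no 1:1-free in-range split of k·86 and k·351 into factor pairs; take k = 6
k = 6: N1·N3 = 516 = 12·43, N2·N4 = 2106 = 26·81
achieved = 12·43/(26·81) = 86/351; |achieved − target| = 0 ≤ 43/17550 ✓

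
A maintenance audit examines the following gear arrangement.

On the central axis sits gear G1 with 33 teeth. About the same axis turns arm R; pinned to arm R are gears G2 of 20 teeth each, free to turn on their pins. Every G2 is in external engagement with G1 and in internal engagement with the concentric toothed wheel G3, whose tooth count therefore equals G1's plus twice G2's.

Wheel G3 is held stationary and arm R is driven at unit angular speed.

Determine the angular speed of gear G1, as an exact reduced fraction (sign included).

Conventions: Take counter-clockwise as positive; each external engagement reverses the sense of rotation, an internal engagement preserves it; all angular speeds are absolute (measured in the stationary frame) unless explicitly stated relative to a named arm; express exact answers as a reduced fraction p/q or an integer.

planetary set (33T centre, 20T on arm, 73T internal) — Willis relation
ring teeth: 33 + 2·20 = 73
33(ω_sun−ω_arm) = −73(ω_ring−ω_arm),  ω_ring = 0, ω_arm = 1
ω_sun = 1 − (73/33)(0−1) = 106/33
exact speed ratio = 106/33

106/33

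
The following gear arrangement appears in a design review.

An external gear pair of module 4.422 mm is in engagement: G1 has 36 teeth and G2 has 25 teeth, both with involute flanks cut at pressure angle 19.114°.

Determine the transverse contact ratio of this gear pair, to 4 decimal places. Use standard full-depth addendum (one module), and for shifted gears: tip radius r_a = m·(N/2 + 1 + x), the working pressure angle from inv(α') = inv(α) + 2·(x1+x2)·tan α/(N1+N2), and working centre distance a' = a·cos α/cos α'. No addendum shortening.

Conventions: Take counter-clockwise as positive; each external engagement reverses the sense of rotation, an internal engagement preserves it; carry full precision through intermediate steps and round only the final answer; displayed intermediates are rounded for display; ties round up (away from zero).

single-mesh involute tooth geometry (36T engaging 25T at module 4.422)
base radii: r_b1 = 75.207787, r_b2 = 52.227630
tip radii: r_a1 = 84.018000, r_a2 = 59.697000
no profile shift: α' = α, a' = a
action lengths: √(r_a1²−r_b1²) = 37.454146, √(r_a2²−r_b2²) = 28.913776
base pitch p_b = π·m·cos α = 13.126235
CR = (37.454146 + 28.913776 − 134.871000·sin 19.11400°)/13.126235 = 1.691618
contact ratio ≈ 1.6916

1.6916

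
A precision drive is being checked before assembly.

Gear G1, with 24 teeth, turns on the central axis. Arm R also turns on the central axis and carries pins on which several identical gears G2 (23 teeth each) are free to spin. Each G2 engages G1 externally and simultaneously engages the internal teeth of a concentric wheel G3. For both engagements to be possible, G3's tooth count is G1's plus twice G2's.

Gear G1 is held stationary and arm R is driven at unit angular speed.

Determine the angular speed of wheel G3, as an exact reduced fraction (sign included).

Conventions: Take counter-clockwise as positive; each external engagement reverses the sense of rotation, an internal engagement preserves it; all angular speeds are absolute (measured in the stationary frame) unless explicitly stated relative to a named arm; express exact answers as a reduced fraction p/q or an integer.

47/35

class = planetary set [G3 = 24+2·23 = 70; Willis about the carrier]
ring teeth: 24 + 2·23 = 70
24(ω_sun−ω_arm) = −70(ω_ring−ω_arm),  ω_sun = 0, ω_arm = 1
ω_ring = 1 − (24/70)(0−1) = 47/35
exact speed ratio = 47/35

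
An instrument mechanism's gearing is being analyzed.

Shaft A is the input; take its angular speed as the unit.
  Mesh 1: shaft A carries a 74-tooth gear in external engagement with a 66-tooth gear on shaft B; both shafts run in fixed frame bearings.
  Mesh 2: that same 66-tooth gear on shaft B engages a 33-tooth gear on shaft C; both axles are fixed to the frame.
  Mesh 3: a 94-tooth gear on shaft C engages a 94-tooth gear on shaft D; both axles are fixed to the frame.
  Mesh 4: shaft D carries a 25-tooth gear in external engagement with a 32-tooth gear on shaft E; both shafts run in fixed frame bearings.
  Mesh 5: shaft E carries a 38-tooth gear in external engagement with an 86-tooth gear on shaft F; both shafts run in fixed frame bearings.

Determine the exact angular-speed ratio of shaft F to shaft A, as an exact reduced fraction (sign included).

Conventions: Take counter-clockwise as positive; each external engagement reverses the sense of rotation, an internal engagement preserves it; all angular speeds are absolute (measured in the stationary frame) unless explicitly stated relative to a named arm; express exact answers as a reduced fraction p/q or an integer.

class = fixed-axis compound train [5 meshes; 5 ratios multiply, 5 sense flips]
mesh 1 [74T→66T]: running ratio 37/33, sense −
mesh 2 [66T→33T]: running ratio 74/33, sense +
mesh 3 [94T→94T]: running ratio 74/33, sense −
mesh 4 [25T→32T]: running ratio 925/528, sense +
mesh 5 [38T→86T]: running ratio 17575/22704, sense −
ω_out/ω_in = -17575/22704

-17575/22704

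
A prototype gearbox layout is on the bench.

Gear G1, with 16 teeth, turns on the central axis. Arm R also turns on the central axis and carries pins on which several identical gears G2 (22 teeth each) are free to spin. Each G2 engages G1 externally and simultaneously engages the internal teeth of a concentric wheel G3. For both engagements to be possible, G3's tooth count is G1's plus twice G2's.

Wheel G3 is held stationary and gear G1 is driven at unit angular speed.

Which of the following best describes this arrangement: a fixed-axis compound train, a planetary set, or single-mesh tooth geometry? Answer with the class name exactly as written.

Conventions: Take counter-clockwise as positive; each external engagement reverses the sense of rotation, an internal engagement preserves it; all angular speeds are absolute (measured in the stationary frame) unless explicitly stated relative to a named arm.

class = planetary set [G3 = 16+2·22 = 60; Willis about the carrier]
classification: planetary set

planetary set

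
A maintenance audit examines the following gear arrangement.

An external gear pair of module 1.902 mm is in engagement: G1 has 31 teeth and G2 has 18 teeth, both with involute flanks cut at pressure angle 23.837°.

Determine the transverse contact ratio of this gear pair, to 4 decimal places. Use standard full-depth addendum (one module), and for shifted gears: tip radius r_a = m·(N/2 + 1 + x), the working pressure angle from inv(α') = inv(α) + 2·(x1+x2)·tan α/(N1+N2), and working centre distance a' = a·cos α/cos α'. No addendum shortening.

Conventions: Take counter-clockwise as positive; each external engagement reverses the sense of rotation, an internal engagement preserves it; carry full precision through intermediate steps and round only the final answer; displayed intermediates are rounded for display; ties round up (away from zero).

class = single-mesh tooth geometry [involute pair 31T × 18T, m = 1.902]
base radii: r_b1 = 26.966238, r_b2 = 15.657815
tip radii: r_a1 = 31.383000, r_a2 = 19.020000
no profile shift: α' = α, a' = a
action lengths: √(r_a1²−r_b1²) = 16.053495, √(r_a2²−r_b2²) = 10.797834
base pitch p_b = π·m·cos α = 5.465609
CR = (16.053495 + 10.797834 − 46.599000·sin 23.83700°)/5.465609 = 1.467173
contact ratio ≈ 1.4672

1.4672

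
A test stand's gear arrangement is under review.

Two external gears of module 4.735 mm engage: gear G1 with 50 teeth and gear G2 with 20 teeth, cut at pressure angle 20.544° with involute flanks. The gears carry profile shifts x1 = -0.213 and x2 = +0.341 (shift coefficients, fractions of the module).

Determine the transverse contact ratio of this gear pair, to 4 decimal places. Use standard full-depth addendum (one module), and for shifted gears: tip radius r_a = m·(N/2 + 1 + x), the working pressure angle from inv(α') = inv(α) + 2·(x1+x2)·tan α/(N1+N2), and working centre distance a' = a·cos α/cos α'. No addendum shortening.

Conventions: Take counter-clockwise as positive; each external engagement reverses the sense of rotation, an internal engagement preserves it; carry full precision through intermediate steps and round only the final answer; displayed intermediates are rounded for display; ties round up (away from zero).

1.5547

single-mesh involute tooth geometry (50T engaging 20T at module 4.735)
base radii: r_b1 = 110.846702, r_b2 = 44.338681
tip radii: r_a1 = 122.101445, r_a2 = 53.699635
inv(α') = inv(20.544°) + 2·(-0.213+0.341)·tan α/(50+20) = 0.01757034  ⇒  α' = 21.08726°
a' = a·cos α / cos α' = 165.7250·cos 20.544°/cos 21.08726° = 166.323478
action lengths: √(r_a1²−r_b1²) = 51.203238, √(r_a2²−r_b2²) = 30.294095
base pitch p_b = π·m·cos α = 13.929407
CR = (51.203238 + 30.294095 − 166.323478·sin 21.08726°)/13.929407 = 1.554690
contact ratio ≈ 1.5547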